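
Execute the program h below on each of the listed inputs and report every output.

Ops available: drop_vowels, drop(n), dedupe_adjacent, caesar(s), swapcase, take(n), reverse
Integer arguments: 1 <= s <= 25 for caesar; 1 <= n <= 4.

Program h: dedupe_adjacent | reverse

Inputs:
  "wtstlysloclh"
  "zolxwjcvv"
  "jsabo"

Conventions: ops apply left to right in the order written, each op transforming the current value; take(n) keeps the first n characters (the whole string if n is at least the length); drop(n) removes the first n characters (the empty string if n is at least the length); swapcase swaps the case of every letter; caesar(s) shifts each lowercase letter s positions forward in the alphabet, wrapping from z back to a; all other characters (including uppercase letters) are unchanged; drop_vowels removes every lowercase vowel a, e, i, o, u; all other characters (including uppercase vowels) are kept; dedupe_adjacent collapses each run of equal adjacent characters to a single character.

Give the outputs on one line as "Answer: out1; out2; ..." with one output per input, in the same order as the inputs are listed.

"hlcolsyltstw"; "vcjwxloz"; "obasj"

Execution, op by op:
  "wtstlysloclh" -> "wtstlysloclh" -> "hlcolsyltstw"
  "zolxwjcvv" -> "zolxwjcv" -> "vcjwxloz"
  "jsabo" -> "jsabo" -> "obasj"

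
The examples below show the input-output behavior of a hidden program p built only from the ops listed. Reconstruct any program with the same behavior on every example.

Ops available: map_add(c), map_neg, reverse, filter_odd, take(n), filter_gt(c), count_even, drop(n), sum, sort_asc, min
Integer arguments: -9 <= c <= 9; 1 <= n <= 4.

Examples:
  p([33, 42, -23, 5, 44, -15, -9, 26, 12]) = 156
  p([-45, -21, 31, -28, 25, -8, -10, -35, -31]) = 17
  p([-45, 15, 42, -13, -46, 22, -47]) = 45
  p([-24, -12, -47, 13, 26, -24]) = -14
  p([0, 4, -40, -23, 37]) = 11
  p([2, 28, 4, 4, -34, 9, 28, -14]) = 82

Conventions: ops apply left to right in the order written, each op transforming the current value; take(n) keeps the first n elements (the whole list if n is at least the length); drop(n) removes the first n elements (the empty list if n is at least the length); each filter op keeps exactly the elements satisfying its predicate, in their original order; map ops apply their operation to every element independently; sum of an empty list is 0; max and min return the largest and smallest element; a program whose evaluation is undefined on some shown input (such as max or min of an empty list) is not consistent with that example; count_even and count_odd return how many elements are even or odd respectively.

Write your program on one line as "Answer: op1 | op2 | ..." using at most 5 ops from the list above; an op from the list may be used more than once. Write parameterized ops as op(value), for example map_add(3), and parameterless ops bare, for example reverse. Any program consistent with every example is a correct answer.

map_add(4) | reverse | map_add(7) | drop(4) | sum

Check, running the answer program on each example:
  [33, 42, -23, 5, 44, -15, -9, 26, 12] -> [37, 46, -19, 9, 48, -11, -5, 30, 16] -> [16, 30, -5, -11, 48, 9, -19, 46, 37] -> [23, 37, 2, -4, 55, 16, -12, 53, 44] -> [55, 16, -12, 53, 44] -> 156
  [-45, -21, 31, -28, 25, -8, -10, -35, -31] -> [-41, -17, 35, -24, 29, -4, -6, -31, -27] -> [-27, -31, -6, -4, 29, -24, 35, -17, -41] -> [-20, -24, 1, 3, 36, -17, 42, -10, -34] -> [36, -17, 42, -10, -34] -> 17
  [-45, 15, 42, -13, -46, 22, -47] -> [-41, 19, 46, -9, -42, 26, -43] -> [-43, 26, -42, -9, 46, 19, -41] -> [-36, 33, -35, -2, 53, 26, -34] -> [53, 26, -34] -> 45
  [-24, -12, -47, 13, 26, -24] -> [-20, -8, -43, 17, 30, -20] -> [-20, 30, 17, -43, -8, -20] -> [-13, 37, 24, -36, -1, -13] -> [-1, -13] -> -14
  [0, 4, -40, -23, 37] -> [4, 8, -36, -19, 41] -> [41, -19, -36, 8, 4] -> [48, -12, -29, 15, 11] -> [11] -> 11
  [2, 28, 4, 4, -34, 9, 28, -14] -> [6, 32, 8, 8, -30, 13, 32, -10] -> [-10, 32, 13, -30, 8, 8, 32, 6] -> [-3, 39, 20, -23, 15, 15, 39, 13] -> [15, 15, 39, 13] -> 82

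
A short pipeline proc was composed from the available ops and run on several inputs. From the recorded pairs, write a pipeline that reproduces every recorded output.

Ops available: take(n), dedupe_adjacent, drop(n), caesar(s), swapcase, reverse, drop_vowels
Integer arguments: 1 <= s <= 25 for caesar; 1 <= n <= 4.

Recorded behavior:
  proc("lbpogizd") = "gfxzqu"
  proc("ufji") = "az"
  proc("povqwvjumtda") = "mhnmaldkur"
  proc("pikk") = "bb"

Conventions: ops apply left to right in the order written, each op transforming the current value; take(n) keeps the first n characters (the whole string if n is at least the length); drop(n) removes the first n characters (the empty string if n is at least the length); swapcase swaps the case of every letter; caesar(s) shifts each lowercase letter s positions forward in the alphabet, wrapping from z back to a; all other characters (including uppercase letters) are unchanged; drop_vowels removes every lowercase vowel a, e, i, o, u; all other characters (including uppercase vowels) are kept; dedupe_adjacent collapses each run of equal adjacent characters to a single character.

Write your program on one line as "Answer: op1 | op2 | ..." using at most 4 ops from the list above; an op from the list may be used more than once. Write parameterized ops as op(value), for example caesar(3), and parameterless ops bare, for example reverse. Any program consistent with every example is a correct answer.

caesar(21) | caesar(22) | drop(2)

Check, running the answer program on each example:
  "lbpogizd" -> "gwkjbduy" -> "csgfxzqu" -> "gfxzqu"
  "ufji" -> "paed" -> "lwaz" -> "az"
  "povqwvjumtda" -> "kjqlrqephoyv" -> "gfmhnmaldkur" -> "mhnmaldkur"
  "pikk" -> "kdff" -> "gzbb" -> "bb"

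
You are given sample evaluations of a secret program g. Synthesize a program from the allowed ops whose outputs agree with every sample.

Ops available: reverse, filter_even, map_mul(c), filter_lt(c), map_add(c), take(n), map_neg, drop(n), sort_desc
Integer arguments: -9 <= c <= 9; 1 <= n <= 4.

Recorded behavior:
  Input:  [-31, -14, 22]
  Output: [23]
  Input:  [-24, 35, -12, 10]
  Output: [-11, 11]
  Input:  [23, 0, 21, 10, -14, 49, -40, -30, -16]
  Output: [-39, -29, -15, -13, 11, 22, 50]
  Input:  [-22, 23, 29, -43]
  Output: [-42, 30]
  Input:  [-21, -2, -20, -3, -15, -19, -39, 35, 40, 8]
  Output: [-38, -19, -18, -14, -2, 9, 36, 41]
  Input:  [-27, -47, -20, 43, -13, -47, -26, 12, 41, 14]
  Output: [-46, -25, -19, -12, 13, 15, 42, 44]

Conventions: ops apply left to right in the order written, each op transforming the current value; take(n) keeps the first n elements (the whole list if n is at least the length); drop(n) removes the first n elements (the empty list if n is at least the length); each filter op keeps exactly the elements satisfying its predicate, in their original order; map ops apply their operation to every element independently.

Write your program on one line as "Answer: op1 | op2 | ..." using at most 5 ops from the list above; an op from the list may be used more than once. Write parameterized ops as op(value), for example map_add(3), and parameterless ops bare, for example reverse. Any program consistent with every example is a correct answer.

drop(2) | map_add(6) | map_add(-5) | sort_desc | reverse

Check, running the answer program on each example:
  [-31, -14, 22] -> [22] -> [28] -> [23] -> [23] -> [23]
  [-24, 35, -12, 10] -> [-12, 10] -> [-6, 16] -> [-11, 11] -> [11, -11] -> [-11, 11]
  [23, 0, 21, 10, -14, 49, -40, -30, -16] -> [21, 10, -14, 49, -40, -30, -16] -> [27, 16, -8, 55, -34, -24, -10] -> [22, 11, -13, 50, -39, -29, -15] -> [50, 22, 11, -13, -15, -29, -39] -> [-39, -29, -15, -13, 11, 22, 50]
  [-22, 23, 29, -43] -> [29, -43] -> [35, -37] -> [30, -42] -> [30, -42] -> [-42, 30]
  [-21, -2, -20, -3, -15, -19, -39, 35, 40, 8] -> [-20, -3, -15, -19, -39, 35, 40, 8] -> [-14, 3, -9, -13, -33, 41, 46, 14] -> [-19, -2, -14, -18, -38, 36, 41, 9] -> [41, 36, 9, -2, -14, -18, -19, -38] -> [-38, -19, -18, -14, -2, 9, 36, 41]
  [-27, -47, -20, 43, -13, -47, -26, 12, 41, 14] -> [-20, 43, -13, -47, -26, 12, 41, 14] -> [-14, 49, -7, -41, -20, 18, 47, 20] -> [-19, 44, -12, -46, -25, 13, 42, 15] -> [44, 42, 15, 13, -12, -19, -25, -46] -> [-46, -25, -19, -12, 13, 15, 42, 44]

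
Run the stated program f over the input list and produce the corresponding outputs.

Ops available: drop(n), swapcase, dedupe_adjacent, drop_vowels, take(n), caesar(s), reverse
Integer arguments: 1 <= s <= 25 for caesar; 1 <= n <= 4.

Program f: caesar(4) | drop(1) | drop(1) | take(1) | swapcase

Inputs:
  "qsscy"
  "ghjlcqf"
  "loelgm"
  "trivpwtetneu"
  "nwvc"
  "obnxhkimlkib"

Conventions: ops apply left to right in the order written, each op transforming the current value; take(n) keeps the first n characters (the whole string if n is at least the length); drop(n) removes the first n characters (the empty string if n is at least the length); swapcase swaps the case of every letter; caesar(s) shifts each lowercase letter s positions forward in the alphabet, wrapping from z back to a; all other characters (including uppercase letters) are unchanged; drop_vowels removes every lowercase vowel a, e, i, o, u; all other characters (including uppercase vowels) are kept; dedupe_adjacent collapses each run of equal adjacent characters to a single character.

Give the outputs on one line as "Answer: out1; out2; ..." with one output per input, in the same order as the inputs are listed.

"W"; "N"; "I"; "M"; "Z"; "R"

Execution, op by op:
  "qsscy" -> "uwwgc" -> "wwgc" -> "wgc" -> "w" -> "W"
  "ghjlcqf" -> "klnpguj" -> "lnpguj" -> "npguj" -> "n" -> "N"
  "loelgm" -> "psipkq" -> "sipkq" -> "ipkq" -> "i" -> "I"
  "trivpwtetneu" -> "xvmztaxixriy" -> "vmztaxixriy" -> "mztaxixriy" -> "m" -> "M"
  "nwvc" -> "razg" -> "azg" -> "zg" -> "z" -> "Z"
  "obnxhkimlkib" -> "sfrblomqpomf" -> "frblomqpomf" -> "rblomqpomf" -> "r" -> "R"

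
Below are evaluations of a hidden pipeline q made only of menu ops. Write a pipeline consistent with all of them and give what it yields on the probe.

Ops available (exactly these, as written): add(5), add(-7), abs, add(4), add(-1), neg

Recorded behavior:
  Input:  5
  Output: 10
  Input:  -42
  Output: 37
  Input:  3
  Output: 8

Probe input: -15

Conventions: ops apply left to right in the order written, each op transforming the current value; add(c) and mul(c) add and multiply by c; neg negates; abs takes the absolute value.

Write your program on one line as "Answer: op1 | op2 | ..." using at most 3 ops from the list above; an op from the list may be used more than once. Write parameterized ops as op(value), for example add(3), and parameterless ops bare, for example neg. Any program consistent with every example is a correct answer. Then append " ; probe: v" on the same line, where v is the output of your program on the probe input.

add(5) | abs ; probe: 10

Check, running the answer program on each example:
  5 -> 10 -> 10
  -42 -> -37 -> 37
  3 -> 8 -> 8
  probe: -15 -> -10 -> 10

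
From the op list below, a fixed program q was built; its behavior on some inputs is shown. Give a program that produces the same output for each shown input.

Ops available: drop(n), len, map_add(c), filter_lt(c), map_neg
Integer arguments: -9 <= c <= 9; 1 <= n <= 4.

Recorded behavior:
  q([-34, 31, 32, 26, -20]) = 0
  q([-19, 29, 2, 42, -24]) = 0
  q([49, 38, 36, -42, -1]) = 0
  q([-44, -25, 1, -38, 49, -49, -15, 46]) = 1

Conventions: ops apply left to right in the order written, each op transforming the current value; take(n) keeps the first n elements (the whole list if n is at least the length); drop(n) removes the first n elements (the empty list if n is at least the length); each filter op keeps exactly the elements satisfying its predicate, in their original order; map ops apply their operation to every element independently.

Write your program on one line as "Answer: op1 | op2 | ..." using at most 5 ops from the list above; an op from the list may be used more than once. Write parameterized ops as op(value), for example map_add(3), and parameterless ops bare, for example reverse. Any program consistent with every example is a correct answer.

map_add(7) | filter_lt(1) | drop(4) | map_neg | len

Check, running the answer program on each example:
  [-34, 31, 32, 26, -20] -> [-27, 38, 39, 33, -13] -> [-27, -13] -> [] -> [] -> 0
  [-19, 29, 2, 42, -24] -> [-12, 36, 9, 49, -17] -> [-12, -17] -> [] -> [] -> 0
  [49, 38, 36, -42, -1] -> [56, 45, 43, -35, 6] -> [-35] -> [] -> [] -> 0
  [-44, -25, 1, -38, 49, -49, -15, 46] -> [-37, -18, 8, -31, 56, -42, -8, 53] -> [-37, -18, -31, -42, -8] -> [-8] -> [8] -> 1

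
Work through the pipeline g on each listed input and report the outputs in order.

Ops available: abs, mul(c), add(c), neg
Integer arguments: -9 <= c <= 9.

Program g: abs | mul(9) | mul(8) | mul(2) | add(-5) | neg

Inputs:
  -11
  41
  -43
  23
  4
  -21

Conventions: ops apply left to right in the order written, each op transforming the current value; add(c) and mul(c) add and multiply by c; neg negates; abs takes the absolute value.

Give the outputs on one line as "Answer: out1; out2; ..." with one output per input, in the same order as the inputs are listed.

-1579; -5899; -6187; -3307; -571; -3019

Execution, op by op:
  -11 -> 11 -> 99 -> 792 -> 1584 -> 1579 -> -1579
  41 -> 41 -> 369 -> 2952 -> 5904 -> 5899 -> -5899
  -43 -> 43 -> 387 -> 3096 -> 6192 -> 6187 -> -6187
  23 -> 23 -> 207 -> 1656 -> 3312 -> 3307 -> -3307
  4 -> 4 -> 36 -> 288 -> 576 -> 571 -> -571
  -21 -> 21 -> 189 -> 1512 -> 3024 -> 3019 -> -3019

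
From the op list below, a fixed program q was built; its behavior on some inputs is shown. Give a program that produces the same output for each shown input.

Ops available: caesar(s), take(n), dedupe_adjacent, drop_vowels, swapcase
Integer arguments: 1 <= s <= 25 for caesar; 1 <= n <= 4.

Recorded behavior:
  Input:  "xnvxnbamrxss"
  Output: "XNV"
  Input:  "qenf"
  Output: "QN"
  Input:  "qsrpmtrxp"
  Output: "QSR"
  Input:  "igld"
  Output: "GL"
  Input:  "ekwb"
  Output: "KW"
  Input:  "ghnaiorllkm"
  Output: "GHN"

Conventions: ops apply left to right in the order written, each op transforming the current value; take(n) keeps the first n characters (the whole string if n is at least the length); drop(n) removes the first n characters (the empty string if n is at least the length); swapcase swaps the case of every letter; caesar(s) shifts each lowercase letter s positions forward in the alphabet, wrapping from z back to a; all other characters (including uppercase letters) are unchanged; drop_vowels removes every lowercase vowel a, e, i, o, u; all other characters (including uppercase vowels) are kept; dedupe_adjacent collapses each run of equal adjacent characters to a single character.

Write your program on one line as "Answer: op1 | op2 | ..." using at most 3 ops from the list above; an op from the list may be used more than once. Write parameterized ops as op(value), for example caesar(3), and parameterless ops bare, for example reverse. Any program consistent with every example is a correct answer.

take(3) | drop_vowels | swapcase

Check, running the answer program on each example:
  "xnvxnbamrxss" -> "xnv" -> "xnv" -> "XNV"
  "qenf" -> "qen" -> "qn" -> "QN"
  "qsrpmtrxp" -> "qsr" -> "qsr" -> "QSR"
  "igld" -> "igl" -> "gl" -> "GL"
  "ekwb" -> "ekw" -> "kw" -> "KW"
  "ghnaiorllkm" -> "ghn" -> "ghn" -> "GHN"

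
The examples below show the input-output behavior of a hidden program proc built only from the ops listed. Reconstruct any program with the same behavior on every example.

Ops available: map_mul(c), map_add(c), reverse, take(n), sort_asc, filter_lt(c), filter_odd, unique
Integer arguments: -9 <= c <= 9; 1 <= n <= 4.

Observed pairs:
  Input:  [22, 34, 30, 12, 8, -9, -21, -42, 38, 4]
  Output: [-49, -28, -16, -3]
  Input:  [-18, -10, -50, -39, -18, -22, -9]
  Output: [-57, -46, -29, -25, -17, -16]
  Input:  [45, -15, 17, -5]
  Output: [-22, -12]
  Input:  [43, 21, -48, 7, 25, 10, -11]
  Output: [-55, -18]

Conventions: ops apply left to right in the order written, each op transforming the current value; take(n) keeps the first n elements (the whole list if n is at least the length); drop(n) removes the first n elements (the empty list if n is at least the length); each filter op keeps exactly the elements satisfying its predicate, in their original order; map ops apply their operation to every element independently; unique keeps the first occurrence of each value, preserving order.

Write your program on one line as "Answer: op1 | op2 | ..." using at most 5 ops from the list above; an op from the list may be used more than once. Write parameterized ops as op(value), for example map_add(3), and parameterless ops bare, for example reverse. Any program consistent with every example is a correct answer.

sort_asc | filter_lt(7) | unique | map_add(-7)

Check, running the answer program on each example:
  [22, 34, 30, 12, 8, -9, -21, -42, 38, 4] -> [-42, -21, -9, 4, 8, 12, 22, 30, 34, 38] -> [-42, -21, -9, 4] -> [-42, -21, -9, 4] -> [-49, -28, -16, -3]
  [-18, -10, -50, -39, -18, -22, -9] -> [-50, -39, -22, -18, -18, -10, -9] -> [-50, -39, -22, -18, -18, -10, -9] -> [-50, -39, -22, -18, -10, -9] -> [-57, -46, -29, -25, -17, -16]
  [45, -15, 17, -5] -> [-15, -5, 17, 45] -> [-15, -5] -> [-15, -5] -> [-22, -12]
  [43, 21, -48, 7, 25, 10, -11] -> [-48, -11, 7, 10, 21, 25, 43] -> [-48, -11] -> [-48, -11] -> [-55, -18]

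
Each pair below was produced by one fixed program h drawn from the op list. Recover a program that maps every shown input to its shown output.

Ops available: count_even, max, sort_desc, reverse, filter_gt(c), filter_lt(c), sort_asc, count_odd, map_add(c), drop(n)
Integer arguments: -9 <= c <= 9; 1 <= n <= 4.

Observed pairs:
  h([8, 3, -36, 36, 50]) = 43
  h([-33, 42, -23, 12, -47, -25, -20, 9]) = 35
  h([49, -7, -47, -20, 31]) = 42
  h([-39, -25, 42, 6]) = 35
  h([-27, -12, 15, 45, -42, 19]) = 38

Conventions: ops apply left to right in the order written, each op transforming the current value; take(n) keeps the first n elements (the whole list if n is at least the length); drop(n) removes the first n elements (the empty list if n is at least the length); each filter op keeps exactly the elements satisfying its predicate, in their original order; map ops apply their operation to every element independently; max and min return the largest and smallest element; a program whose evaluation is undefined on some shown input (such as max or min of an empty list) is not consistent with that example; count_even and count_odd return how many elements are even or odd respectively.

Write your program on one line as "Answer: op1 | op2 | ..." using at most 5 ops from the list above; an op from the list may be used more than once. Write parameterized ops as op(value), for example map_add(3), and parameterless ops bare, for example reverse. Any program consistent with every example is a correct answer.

sort_asc | map_add(-7) | filter_gt(-6) | max

Check, running the answer program on each example:
  [8, 3, -36, 36, 50] -> [-36, 3, 8, 36, 50] -> [-43, -4, 1, 29, 43] -> [-4, 1, 29, 43] -> 43
  [-33, 42, -23, 12, -47, -25, -20, 9] -> [-47, -33, -25, -23, -20, 9, 12, 42] -> [-54, -40, -32, -30, -27, 2, 5, 35] -> [2, 5, 35] -> 35
  [49, -7, -47, -20, 31] -> [-47, -20, -7, 31, 49] -> [-54, -27, -14, 24, 42] -> [24, 42] -> 42
  [-39, -25, 42, 6] -> [-39, -25, 6, 42] -> [-46, -32, -1, 35] -> [-1, 35] -> 35
  [-27, -12, 15, 45, -42, 19] -> [-42, -27, -12, 15, 19, 45] -> [-49, -34, -19, 8, 12, 38] -> [8, 12, 38] -> 38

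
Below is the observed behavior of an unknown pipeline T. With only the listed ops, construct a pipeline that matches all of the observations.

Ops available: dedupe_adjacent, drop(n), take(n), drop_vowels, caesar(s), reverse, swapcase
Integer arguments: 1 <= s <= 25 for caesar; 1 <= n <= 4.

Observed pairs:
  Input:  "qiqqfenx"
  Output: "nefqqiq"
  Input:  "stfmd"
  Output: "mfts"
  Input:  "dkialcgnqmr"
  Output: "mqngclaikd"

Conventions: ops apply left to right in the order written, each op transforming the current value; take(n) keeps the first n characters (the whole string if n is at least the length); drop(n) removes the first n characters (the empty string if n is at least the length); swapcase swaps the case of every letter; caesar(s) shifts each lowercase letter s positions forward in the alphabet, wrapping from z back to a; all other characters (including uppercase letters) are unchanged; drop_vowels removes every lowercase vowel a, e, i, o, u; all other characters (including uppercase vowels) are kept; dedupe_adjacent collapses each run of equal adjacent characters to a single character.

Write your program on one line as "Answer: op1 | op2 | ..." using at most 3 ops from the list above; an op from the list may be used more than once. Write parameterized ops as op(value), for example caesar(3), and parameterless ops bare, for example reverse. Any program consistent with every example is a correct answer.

reverse | drop(1)

Check, running the answer program on each example:
  "qiqqfenx" -> "xnefqqiq" -> "nefqqiq"
  "stfmd" -> "dmfts" -> "mfts"
  "dkialcgnqmr" -> "rmqngclaikd" -> "mqngclaikd"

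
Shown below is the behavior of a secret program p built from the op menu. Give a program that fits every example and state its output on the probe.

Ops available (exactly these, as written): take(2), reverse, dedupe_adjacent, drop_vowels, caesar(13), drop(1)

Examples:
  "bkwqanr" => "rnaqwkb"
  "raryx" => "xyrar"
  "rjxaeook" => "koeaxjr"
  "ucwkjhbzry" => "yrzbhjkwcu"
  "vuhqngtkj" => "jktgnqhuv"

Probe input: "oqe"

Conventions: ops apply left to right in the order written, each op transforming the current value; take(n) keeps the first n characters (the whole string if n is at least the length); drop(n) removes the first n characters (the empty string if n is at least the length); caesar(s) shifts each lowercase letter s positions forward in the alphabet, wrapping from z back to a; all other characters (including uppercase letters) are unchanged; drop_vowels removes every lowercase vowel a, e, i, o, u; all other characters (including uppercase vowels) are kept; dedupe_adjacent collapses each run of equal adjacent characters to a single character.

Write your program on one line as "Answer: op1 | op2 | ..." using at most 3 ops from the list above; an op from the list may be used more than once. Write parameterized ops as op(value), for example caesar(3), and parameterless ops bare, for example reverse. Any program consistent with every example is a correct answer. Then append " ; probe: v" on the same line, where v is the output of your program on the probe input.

dedupe_adjacent | reverse ; probe: "eqo"

Check, running the answer program on each example:
  "bkwqanr" -> "bkwqanr" -> "rnaqwkb"
  "raryx" -> "raryx" -> "xyrar"
  "rjxaeook" -> "rjxaeok" -> "koeaxjr"
  "ucwkjhbzry" -> "ucwkjhbzry" -> "yrzbhjkwcu"
  "vuhqngtkj" -> "vuhqngtkj" -> "jktgnqhuv"
  probe: "oqe" -> "oqe" -> "eqo"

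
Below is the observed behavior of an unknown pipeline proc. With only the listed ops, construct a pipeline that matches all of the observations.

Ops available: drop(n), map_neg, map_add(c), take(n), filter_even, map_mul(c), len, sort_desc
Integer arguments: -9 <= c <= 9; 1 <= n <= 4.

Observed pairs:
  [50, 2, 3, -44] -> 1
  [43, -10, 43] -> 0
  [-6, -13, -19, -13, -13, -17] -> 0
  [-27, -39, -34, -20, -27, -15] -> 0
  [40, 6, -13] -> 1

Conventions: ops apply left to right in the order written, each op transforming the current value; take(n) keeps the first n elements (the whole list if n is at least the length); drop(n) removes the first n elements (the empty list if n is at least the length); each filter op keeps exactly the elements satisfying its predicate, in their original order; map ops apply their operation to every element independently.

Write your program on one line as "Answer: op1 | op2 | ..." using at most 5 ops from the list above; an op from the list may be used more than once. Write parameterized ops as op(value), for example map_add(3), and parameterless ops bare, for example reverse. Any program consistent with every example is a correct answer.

take(2) | filter_even | drop(1) | len

Check, running the answer program on each example:
  [50, 2, 3, -44] -> [50, 2] -> [50, 2] -> [2] -> 1
  [43, -10, 43] -> [43, -10] -> [-10] -> [] -> 0
  [-6, -13, -19, -13, -13, -17] -> [-6, -13] -> [-6] -> [] -> 0
  [-27, -39, -34, -20, -27, -15] -> [-27, -39] -> [] -> [] -> 0
  [40, 6, -13] -> [40, 6] -> [40, 6] -> [6] -> 1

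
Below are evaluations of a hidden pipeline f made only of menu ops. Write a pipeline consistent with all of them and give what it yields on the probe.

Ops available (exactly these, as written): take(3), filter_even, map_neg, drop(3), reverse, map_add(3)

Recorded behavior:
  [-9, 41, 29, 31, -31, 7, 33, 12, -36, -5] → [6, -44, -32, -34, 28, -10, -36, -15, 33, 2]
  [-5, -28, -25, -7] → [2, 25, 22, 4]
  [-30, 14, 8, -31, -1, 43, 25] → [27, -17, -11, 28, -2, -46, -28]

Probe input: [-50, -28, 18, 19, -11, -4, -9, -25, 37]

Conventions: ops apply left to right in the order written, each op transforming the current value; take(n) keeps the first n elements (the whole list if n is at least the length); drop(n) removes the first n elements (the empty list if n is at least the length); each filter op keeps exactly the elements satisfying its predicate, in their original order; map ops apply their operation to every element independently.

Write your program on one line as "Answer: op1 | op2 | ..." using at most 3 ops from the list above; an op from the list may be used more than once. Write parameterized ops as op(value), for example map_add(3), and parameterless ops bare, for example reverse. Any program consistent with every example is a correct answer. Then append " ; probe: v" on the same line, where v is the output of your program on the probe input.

map_add(3) | map_neg ; probe: [47, 25, -21, -22, 8, 1, 6, 22, -40]

Check, running the answer program on each example:
  [-9, 41, 29, 31, -31, 7, 33, 12, -36, -5] -> [-6, 44, 32, 34, -28, 10, 36, 15, -33, -2] -> [6, -44, -32, -34, 28, -10, -36, -15, 33, 2]
  [-5, -28, -25, -7] -> [-2, -25, -22, -4] -> [2, 25, 22, 4]
  [-30, 14, 8, -31, -1, 43, 25] -> [-27, 17, 11, -28, 2, 46, 28] -> [27, -17, -11, 28, -2, -46, -28]
  probe: [-50, -28, 18, 19, -11, -4, -9, -25, 37] -> [-47, -25, 21, 22, -8, -1, -6, -22, 40] -> [47, 25, -21, -22, 8, 1, 6, 22, -40]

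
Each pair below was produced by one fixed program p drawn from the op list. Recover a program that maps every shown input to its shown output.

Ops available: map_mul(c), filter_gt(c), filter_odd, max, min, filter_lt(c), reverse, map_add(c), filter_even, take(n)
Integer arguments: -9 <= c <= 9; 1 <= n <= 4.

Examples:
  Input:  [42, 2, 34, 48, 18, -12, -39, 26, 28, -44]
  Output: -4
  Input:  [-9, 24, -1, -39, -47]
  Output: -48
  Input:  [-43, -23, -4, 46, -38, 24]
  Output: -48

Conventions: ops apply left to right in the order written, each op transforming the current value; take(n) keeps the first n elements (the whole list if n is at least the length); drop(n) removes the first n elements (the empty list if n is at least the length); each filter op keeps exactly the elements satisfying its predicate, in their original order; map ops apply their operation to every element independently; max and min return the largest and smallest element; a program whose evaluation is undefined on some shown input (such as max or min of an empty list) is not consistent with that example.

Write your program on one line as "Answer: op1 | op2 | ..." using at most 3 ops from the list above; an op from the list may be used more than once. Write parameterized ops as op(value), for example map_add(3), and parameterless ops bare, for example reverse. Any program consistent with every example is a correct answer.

filter_gt(0) | map_mul(-2) | max

Check, running the answer program on each example:
  [42, 2, 34, 48, 18, -12, -39, 26, 28, -44] -> [42, 2, 34, 48, 18, 26, 28] -> [-84, -4, -68, -96, -36, -52, -56] -> -4
  [-9, 24, -1, -39, -47] -> [24] -> [-48] -> -48
  [-43, -23, -4, 46, -38, 24] -> [46, 24] -> [-92, -48] -> -48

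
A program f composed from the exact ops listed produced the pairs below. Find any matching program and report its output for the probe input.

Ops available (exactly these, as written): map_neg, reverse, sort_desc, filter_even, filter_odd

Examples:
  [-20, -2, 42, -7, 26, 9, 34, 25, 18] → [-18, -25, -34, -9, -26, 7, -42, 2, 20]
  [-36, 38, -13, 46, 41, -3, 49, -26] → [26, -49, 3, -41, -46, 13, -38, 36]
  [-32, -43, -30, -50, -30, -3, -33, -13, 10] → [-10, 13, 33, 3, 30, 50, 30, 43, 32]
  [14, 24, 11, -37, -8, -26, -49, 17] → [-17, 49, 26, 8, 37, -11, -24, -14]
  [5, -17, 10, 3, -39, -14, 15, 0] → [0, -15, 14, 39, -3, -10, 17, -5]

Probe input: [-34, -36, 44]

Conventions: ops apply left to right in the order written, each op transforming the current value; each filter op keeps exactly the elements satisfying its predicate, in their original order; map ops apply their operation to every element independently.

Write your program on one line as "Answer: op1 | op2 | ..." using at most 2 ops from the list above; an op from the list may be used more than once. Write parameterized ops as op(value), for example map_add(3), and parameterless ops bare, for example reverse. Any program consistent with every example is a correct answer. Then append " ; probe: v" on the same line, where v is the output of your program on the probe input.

map_neg | reverse ; probe: [-44, 36, 34]

Check, running the answer program on each example:
  [-20, -2, 42, -7, 26, 9, 34, 25, 18] -> [20, 2, -42, 7, -26, -9, -34, -25, -18] -> [-18, -25, -34, -9, -26, 7, -42, 2, 20]
  [-36, 38, -13, 46, 41, -3, 49, -26] -> [36, -38, 13, -46, -41, 3, -49, 26] -> [26, -49, 3, -41, -46, 13, -38, 36]
  [-32, -43, -30, -50, -30, -3, -33, -13, 10] -> [32, 43, 30, 50, 30, 3, 33, 13, -10] -> [-10, 13, 33, 3, 30, 50, 30, 43, 32]
  [14, 24, 11, -37, -8, -26, -49, 17] -> [-14, -24, -11, 37, 8, 26, 49, -17] -> [-17, 49, 26, 8, 37, -11, -24, -14]
  [5, -17, 10, 3, -39, -14, 15, 0] -> [-5, 17, -10, -3, 39, 14, -15, 0] -> [0, -15, 14, 39, -3, -10, 17, -5]
  probe: [-34, -36, 44] -> [34, 36, -44] -> [-44, 36, 34]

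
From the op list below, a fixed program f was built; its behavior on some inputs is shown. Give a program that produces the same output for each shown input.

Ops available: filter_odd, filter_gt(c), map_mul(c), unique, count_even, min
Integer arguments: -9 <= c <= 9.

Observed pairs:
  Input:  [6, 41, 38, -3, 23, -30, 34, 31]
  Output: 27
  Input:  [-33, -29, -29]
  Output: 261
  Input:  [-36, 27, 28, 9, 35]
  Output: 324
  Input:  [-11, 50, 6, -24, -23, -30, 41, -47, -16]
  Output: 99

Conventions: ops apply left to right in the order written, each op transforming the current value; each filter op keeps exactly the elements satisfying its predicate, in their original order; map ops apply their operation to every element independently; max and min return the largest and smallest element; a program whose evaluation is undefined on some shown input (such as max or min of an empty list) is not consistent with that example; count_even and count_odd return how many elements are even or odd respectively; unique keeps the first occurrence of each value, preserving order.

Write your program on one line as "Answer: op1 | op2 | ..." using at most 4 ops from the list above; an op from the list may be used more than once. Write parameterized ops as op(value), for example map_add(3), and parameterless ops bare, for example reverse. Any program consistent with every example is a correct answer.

map_mul(-9) | filter_gt(-8) | min

Check, running the answer program on each example:
  [6, 41, 38, -3, 23, -30, 34, 31] -> [-54, -369, -342, 27, -207, 270, -306, -279] -> [27, 270] -> 27
  [-33, -29, -29] -> [297, 261, 261] -> [297, 261, 261] -> 261
  [-36, 27, 28, 9, 35] -> [324, -243, -252, -81, -315] -> [324] -> 324
  [-11, 50, 6, -24, -23, -30, 41, -47, -16] -> [99, -450, -54, 216, 207, 270, -369, 423, 144] -> [99, 216, 207, 270, 423, 144] -> 99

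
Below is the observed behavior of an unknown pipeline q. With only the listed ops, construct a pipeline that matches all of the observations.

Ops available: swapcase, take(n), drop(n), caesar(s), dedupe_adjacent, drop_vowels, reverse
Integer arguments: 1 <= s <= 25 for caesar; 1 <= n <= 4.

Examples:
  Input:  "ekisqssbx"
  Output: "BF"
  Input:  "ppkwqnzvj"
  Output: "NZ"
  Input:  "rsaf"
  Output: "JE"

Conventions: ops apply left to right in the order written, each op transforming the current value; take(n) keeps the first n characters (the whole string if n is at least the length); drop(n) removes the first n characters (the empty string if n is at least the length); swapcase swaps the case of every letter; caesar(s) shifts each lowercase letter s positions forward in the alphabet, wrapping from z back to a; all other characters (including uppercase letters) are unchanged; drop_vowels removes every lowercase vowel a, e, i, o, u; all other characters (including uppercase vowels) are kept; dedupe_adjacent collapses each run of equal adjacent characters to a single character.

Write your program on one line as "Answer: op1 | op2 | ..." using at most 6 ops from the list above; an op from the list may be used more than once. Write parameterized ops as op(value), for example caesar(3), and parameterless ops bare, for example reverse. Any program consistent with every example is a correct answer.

caesar(11) | caesar(19) | reverse | take(4) | take(2) | swapcase

Check, running the answer program on each example:
  "ekisqssbx" -> "pvtdbddmi" -> "iomwuwwfb" -> "bfwwuwmoi" -> "bfww" -> "bf" -> "BF"
  "ppkwqnzvj" -> "aavhbykgu" -> "ttoaurdzn" -> "nzdruaott" -> "nzdr" -> "nz" -> "NZ"
  "rsaf" -> "cdlq" -> "vwej" -> "jewv" -> "jewv" -> "je" -> "JE"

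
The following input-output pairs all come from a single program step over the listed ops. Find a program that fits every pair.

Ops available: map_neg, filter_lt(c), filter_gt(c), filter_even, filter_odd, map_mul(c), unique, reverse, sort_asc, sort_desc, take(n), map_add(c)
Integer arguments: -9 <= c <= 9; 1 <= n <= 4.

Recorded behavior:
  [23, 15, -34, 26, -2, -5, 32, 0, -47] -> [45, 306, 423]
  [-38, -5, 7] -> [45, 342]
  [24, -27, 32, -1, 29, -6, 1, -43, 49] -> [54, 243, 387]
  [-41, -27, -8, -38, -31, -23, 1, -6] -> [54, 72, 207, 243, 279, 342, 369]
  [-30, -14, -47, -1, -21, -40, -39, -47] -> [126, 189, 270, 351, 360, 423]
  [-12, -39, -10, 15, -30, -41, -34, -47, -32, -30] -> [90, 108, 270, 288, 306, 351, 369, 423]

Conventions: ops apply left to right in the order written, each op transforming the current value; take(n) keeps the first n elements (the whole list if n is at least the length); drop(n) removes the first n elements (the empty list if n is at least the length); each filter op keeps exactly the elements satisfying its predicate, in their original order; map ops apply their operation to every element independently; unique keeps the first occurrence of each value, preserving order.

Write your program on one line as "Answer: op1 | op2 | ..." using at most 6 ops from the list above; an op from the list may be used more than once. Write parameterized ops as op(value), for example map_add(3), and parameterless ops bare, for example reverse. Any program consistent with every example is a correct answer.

reverse | filter_lt(-4) | sort_desc | map_mul(-9) | unique

Check, running the answer program on each example:
  [23, 15, -34, 26, -2, -5, 32, 0, -47] -> [-47, 0, 32, -5, -2, 26, -34, 15, 23] -> [-47, -5, -34] -> [-5, -34, -47] -> [45, 306, 423] -> [45, 306, 423]
  [-38, -5, 7] -> [7, -5, -38] -> [-5, -38] -> [-5, -38] -> [45, 342] -> [45, 342]
  [24, -27, 32, -1, 29, -6, 1, -43, 49] -> [49, -43, 1, -6, 29, -1, 32, -27, 24] -> [-43, -6, -27] -> [-6, -27, -43] -> [54, 243, 387] -> [54, 243, 387]
  [-41, -27, -8, -38, -31, -23, 1, -6] -> [-6, 1, -23, -31, -38, -8, -27, -41] -> [-6, -23, -31, -38, -8, -27, -41] -> [-6, -8, -23, -27, -31, -38, -41] -> [54, 72, 207, 243, 279, 342, 369] -> [54, 72, 207, 243, 279, 342, 369]
  [-30, -14, -47, -1, -21, -40, -39, -47] -> [-47, -39, -40, -21, -1, -47, -14, -30] -> [-47, -39, -40, -21, -47, -14, -30] -> [-14, -21, -30, -39, -40, -47, -47] -> [126, 189, 270, 351, 360, 423, 423] -> [126, 189, 270, 351, 360, 423]
  [-12, -39, -10, 15, -30, -41, -34, -47, -32, -30] -> [-30, -32, -47, -34, -41, -30, 15, -10, -39, -12] -> [-30, -32, -47, -34, -41, -30, -10, -39, -12] -> [-10, -12, -30, -30, -32, -34, -39, -41, -47] -> [90, 108, 270, 270, 288, 306, 351, 369, 423] -> [90, 108, 270, 288, 306, 351, 369, 423]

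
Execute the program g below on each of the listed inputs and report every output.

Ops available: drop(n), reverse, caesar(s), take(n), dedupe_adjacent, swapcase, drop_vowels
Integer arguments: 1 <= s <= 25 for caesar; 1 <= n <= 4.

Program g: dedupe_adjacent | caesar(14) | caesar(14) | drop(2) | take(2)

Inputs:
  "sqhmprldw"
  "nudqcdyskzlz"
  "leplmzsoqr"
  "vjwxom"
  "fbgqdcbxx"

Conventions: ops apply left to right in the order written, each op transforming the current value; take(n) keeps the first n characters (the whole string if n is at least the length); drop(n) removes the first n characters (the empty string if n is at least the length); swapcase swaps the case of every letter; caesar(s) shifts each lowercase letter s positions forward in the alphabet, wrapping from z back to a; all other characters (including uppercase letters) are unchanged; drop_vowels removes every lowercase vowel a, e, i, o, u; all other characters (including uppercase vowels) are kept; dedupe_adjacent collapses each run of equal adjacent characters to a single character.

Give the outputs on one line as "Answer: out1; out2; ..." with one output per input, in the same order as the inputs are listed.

"jo"; "fs"; "rn"; "yz"; "is"

Execution, op by op:
  "sqhmprldw" -> "sqhmprldw" -> "gevadfzrk" -> "usjortnfy" -> "jortnfy" -> "jo"
  "nudqcdyskzlz" -> "nudqcdyskzlz" -> "bireqrmgynzn" -> "pwfsefaumbnb" -> "fsefaumbnb" -> "fs"
  "leplmzsoqr" -> "leplmzsoqr" -> "zsdzangcef" -> "ngrnobuqst" -> "rnobuqst" -> "rn"
  "vjwxom" -> "vjwxom" -> "jxklca" -> "xlyzqo" -> "yzqo" -> "yz"
  "fbgqdcbxx" -> "fbgqdcbx" -> "tpuerqpl" -> "hdisfedz" -> "isfedz" -> "is"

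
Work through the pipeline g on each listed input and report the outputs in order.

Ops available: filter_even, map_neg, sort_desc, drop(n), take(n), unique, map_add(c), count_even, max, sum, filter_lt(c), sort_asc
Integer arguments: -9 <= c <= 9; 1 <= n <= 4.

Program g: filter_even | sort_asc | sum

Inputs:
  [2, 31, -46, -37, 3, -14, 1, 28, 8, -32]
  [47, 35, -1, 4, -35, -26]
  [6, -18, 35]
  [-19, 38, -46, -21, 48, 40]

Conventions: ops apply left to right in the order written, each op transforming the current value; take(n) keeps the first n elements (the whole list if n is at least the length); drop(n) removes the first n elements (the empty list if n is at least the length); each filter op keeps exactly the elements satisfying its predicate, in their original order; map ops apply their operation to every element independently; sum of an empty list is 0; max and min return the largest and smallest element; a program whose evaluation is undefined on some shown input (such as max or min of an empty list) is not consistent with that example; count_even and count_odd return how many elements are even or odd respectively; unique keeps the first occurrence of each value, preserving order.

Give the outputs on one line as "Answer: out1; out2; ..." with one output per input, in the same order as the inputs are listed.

-54; -22; -12; 80

Execution, op by op:
  [2, 31, -46, -37, 3, -14, 1, 28, 8, -32] -> [2, -46, -14, 28, 8, -32] -> [-46, -32, -14, 2, 8, 28] -> -54
  [47, 35, -1, 4, -35, -26] -> [4, -26] -> [-26, 4] -> -22
  [6, -18, 35] -> [6, -18] -> [-18, 6] -> -12
  [-19, 38, -46, -21, 48, 40] -> [38, -46, 48, 40] -> [-46, 38, 40, 48] -> 80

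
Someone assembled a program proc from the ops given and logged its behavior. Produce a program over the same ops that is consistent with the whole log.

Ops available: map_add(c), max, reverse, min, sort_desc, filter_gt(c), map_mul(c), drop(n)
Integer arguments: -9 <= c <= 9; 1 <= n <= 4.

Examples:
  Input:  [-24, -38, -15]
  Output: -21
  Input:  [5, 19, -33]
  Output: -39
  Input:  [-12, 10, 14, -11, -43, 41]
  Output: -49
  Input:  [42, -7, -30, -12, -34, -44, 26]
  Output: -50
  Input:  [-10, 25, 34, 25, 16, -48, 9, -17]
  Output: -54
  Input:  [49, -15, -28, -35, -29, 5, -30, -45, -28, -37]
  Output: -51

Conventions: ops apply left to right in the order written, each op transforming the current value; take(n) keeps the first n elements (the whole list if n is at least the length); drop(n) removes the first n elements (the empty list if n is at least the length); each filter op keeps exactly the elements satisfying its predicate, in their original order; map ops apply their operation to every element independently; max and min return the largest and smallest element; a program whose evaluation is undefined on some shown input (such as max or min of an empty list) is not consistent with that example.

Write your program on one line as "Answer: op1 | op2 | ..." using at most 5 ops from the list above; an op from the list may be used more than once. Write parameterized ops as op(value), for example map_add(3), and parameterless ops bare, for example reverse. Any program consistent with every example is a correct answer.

drop(2) | reverse | sort_desc | map_add(-6) | min

Check, running the answer program on each example:
  [-24, -38, -15] -> [-15] -> [-15] -> [-15] -> [-21] -> -21
  [5, 19, -33] -> [-33] -> [-33] -> [-33] -> [-39] -> -39
  [-12, 10, 14, -11, -43, 41] -> [14, -11, -43, 41] -> [41, -43, -11, 14] -> [41, 14, -11, -43] -> [35, 8, -17, -49] -> -49
  [42, -7, -30, -12, -34, -44, 26] -> [-30, -12, -34, -44, 26] -> [26, -44, -34, -12, -30] -> [26, -12, -30, -34, -44] -> [20, -18, -36, -40, -50] -> -50
  [-10, 25, 34, 25, 16, -48, 9, -17] -> [34, 25, 16, -48, 9, -17] -> [-17, 9, -48, 16, 25, 34] -> [34, 25, 16, 9, -17, -48] -> [28, 19, 10, 3, -23, -54] -> -54
  [49, -15, -28, -35, -29, 5, -30, -45, -28, -37] -> [-28, -35, -29, 5, -30, -45, -28, -37] -> [-37, -28, -45, -30, 5, -29, -35, -28] -> [5, -28, -28, -29, -30, -35, -37, -45] -> [-1, -34, -34, -35, -36, -41, -43, -51] -> -51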